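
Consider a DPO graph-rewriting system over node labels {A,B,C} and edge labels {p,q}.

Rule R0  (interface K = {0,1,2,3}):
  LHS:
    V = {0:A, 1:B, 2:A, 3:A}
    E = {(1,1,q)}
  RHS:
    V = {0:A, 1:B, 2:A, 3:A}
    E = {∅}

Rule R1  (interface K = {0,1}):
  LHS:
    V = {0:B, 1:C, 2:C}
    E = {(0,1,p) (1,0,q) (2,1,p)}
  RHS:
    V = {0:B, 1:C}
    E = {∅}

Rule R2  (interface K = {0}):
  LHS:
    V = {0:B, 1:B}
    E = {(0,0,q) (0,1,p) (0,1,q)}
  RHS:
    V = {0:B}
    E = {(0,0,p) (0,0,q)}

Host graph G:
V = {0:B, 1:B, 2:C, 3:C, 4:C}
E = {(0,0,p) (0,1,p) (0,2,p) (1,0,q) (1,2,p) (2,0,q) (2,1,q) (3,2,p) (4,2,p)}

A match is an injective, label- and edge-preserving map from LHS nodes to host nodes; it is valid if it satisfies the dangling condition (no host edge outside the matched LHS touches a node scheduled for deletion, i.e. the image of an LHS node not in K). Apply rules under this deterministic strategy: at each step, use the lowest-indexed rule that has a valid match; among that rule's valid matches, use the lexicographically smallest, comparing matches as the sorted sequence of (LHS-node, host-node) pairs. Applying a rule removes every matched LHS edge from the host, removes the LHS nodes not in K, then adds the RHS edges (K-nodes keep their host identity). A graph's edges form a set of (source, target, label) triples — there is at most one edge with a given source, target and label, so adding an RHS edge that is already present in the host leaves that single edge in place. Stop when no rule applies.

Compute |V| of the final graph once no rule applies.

Answer: 3

Steps:
initial: |V|=5 |E|=9  E = 0-p->0 0-p->1 0-p->2 1-q->0 1-p->2 2-q->0 2-q->1 3-p->2 4-p->2
step 1: apply R1 at {0↦0, 1↦2, 2↦3}  → |V|=4 |E|=6  E = 0-p->0 0-p->1 1-q->0 1-p->2 2-q->1 4-p->2
step 2: apply R1 at {0↦1, 1↦2, 2↦4}  → |V|=3 |E|=3  E = 0-p->0 0-p->1 1-q->0
normal form: no rule applies after step 2
NF nodes: {0:B, 1:B, 2:C}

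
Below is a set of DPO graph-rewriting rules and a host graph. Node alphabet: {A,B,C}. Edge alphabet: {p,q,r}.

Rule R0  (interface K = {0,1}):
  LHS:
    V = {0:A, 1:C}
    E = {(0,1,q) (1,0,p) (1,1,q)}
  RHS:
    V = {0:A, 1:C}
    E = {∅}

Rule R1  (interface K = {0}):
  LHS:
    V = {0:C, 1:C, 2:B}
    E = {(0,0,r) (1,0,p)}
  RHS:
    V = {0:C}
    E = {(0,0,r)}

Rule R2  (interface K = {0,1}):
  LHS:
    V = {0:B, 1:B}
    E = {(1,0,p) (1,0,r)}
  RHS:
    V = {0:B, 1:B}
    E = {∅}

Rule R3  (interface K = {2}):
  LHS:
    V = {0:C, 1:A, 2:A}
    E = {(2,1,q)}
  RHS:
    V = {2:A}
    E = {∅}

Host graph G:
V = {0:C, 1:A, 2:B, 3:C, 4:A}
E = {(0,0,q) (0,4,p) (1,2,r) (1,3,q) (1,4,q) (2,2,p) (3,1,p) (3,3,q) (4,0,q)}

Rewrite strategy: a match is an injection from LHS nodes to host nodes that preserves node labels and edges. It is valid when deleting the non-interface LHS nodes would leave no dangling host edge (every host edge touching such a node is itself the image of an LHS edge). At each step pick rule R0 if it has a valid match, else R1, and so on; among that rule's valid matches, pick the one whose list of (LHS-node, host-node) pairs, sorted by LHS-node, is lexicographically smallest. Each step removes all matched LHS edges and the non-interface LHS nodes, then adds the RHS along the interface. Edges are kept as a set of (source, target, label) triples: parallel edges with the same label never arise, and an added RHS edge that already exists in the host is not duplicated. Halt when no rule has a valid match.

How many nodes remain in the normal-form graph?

initial: |V|=5 |E|=9  E = 0-q->0 0-p->4 1-r->2 1-q->3 1-q->4 2-p->2 3-p->1 3-q->3 4-q->0
step 1: apply R0 at {0↦1, 1↦3}  → |V|=5 |E|=6  E = 0-q->0 0-p->4 1-r->2 1-q->4 2-p->2 4-q->0
step 2: apply R0 at {0↦4, 1↦0}  → |V|=5 |E|=3  E = 1-r->2 1-q->4 2-p->2
step 3: apply R3 at {0↦0, 1↦4, 2↦1}  → |V|=3 |E|=2  E = 1-r->2 2-p->2
halt: no rule applies after step 3
NF nodes: {1:A, 2:B, 3:C}

Answer: 3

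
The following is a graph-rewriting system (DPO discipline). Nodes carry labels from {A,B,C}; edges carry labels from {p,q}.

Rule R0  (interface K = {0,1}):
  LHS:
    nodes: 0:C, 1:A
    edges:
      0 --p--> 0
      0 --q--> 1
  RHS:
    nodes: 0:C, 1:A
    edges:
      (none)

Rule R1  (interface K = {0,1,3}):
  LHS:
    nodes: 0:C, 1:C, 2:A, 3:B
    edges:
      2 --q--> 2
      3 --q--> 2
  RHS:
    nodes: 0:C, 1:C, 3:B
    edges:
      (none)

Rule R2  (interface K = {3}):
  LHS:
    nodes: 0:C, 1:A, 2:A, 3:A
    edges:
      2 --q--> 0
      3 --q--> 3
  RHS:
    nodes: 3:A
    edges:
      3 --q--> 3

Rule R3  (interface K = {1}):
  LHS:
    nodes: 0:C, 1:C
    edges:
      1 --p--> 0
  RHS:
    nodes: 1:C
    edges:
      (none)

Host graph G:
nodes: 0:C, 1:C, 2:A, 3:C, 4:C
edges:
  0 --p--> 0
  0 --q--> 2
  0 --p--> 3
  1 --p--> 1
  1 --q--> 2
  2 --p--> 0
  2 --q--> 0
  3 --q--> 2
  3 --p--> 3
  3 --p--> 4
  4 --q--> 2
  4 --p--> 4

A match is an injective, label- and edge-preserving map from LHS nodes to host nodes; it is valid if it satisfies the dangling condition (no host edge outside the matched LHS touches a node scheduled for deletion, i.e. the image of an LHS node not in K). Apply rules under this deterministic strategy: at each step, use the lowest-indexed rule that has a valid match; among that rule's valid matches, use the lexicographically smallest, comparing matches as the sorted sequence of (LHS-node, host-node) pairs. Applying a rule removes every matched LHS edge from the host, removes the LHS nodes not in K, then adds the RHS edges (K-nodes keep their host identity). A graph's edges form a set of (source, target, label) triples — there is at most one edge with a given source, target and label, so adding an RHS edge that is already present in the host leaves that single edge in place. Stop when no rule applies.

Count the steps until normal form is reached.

Answer: 6

Rewrite trace:
[0] host  ⇒  5 nodes, 12 edges  {0-p->0 0-q->2 0-p->3 1-p->1 1-q->2 2-p->0 2-q->0 3-q->2 3-p->3 3-p->4 4-q->2 4-p->4}
[1] R0 @ {0↦0, 1↦2}  ⇒  5 nodes, 10 edges  {0-p->3 1-p->1 1-q->2 2-p->0 2-q->0 3-q->2 3-p->3 3-p->4 4-q->2 4-p->4}
[2] R0 @ {0↦1, 1↦2}  ⇒  5 nodes, 8 edges  {0-p->3 2-p->0 2-q->0 3-q->2 3-p->3 3-p->4 4-q->2 4-p->4}
[3] R0 @ {0↦3, 1↦2}  ⇒  5 nodes, 6 edges  {0-p->3 2-p->0 2-q->0 3-p->4 4-q->2 4-p->4}
[4] R0 @ {0↦4, 1↦2}  ⇒  5 nodes, 4 edges  {0-p->3 2-p->0 2-q->0 3-p->4}
[5] R3 @ {0↦4, 1↦3}  ⇒  4 nodes, 3 edges  {0-p->3 2-p->0 2-q->0}
[6] R3 @ {0↦3, 1↦0}  ⇒  3 nodes, 2 edges  {2-p->0 2-q->0}
normal form: no rule applies after step 6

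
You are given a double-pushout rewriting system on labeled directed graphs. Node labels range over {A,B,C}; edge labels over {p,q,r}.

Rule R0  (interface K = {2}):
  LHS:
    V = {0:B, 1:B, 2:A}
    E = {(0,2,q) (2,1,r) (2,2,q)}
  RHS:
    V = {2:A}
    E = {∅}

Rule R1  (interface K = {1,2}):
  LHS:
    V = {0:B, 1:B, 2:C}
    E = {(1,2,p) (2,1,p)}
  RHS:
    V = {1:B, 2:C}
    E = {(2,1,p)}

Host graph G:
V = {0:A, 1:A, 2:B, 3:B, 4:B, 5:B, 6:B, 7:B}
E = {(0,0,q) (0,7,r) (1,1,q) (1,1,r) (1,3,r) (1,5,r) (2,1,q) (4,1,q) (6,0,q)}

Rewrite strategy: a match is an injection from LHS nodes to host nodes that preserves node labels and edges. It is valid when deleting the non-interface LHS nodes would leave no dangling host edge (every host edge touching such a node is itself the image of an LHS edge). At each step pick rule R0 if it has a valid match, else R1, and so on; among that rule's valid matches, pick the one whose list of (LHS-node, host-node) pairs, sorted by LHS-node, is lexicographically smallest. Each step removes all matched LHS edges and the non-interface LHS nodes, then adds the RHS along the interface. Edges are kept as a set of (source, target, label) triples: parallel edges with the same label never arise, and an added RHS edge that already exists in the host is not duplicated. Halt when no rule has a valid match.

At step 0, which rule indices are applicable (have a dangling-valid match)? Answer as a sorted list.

R0: 5 valid matches — {0↦2, 1↦3, 2↦1}, {0↦2, 1↦5, 2↦1}, {0↦4, 1↦3, 2↦1} (+2 more)
R1: no valid match — LHS pattern not found

Answer: [R0]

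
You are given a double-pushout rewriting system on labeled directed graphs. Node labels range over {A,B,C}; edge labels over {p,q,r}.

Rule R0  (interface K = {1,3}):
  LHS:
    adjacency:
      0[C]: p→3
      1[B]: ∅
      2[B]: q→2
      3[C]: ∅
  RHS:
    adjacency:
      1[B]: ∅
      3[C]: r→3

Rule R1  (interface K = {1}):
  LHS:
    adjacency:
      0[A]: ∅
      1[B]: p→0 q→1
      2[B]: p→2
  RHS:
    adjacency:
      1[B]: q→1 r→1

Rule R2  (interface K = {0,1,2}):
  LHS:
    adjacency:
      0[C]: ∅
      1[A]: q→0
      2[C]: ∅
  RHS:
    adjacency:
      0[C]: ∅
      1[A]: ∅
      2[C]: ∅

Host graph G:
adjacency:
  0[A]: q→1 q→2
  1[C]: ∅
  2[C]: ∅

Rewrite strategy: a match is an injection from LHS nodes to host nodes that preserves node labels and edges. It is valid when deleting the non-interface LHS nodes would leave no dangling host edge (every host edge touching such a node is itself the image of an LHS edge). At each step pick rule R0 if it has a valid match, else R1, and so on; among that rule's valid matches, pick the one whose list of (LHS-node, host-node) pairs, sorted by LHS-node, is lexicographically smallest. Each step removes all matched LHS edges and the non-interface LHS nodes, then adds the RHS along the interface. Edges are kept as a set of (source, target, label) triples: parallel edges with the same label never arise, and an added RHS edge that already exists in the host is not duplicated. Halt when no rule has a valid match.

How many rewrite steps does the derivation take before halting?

start.  V:3 E:2  edges: 0-q->1 0-q->2
1. fire R2 via {0↦1, 1↦0, 2↦2}  →  V:3 E:1  edges: 0-q->2
2. fire R2 via {0↦2, 1↦0, 2↦1}  →  V:3 E:0  edges: ∅
normal form: no rule applies after step 2

Answer: 2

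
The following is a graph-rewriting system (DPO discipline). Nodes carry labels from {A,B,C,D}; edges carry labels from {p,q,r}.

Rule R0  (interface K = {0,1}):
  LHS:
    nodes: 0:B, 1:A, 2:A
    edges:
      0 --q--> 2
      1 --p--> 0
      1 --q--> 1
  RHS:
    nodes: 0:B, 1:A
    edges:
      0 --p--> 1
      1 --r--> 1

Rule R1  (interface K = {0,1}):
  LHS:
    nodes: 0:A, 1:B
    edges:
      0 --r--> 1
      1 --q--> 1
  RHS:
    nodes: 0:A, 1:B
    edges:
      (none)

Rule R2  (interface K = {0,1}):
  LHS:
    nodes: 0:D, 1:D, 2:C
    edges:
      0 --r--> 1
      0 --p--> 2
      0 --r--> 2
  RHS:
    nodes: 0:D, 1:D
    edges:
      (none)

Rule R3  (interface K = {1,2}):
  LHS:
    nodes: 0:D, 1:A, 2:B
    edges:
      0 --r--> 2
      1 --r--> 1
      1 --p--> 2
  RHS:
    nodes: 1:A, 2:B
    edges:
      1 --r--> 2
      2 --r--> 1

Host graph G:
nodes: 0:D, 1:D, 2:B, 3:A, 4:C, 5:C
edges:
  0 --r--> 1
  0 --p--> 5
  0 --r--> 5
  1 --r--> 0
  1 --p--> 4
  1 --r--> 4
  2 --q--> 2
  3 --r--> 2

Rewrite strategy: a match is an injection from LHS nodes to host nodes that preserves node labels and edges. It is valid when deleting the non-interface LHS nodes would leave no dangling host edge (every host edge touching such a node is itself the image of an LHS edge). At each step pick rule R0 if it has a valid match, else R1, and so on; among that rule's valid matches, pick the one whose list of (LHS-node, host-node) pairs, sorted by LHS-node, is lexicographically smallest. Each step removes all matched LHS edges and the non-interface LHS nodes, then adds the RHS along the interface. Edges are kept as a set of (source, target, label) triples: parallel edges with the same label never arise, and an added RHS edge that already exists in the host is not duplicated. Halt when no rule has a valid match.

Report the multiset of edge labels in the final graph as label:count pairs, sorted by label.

initial: |V|=6 |E|=8  E = 0-r->1 0-p->5 0-r->5 1-r->0 1-p->4 1-r->4 2-q->2 3-r->2
step 1: apply R1 at {0↦3, 1↦2}  → |V|=6 |E|=6  E = 0-r->1 0-p->5 0-r->5 1-r->0 1-p->4 1-r->4
step 2: apply R2 at {0↦0, 1↦1, 2↦5}  → |V|=5 |E|=3  E = 1-r->0 1-p->4 1-r->4
step 3: apply R2 at {0↦1, 1↦0, 2↦4}  → |V|=4 |E|=0  E = ∅
normal form: no rule applies after step 3
NF edges: []

Answer: (no edges)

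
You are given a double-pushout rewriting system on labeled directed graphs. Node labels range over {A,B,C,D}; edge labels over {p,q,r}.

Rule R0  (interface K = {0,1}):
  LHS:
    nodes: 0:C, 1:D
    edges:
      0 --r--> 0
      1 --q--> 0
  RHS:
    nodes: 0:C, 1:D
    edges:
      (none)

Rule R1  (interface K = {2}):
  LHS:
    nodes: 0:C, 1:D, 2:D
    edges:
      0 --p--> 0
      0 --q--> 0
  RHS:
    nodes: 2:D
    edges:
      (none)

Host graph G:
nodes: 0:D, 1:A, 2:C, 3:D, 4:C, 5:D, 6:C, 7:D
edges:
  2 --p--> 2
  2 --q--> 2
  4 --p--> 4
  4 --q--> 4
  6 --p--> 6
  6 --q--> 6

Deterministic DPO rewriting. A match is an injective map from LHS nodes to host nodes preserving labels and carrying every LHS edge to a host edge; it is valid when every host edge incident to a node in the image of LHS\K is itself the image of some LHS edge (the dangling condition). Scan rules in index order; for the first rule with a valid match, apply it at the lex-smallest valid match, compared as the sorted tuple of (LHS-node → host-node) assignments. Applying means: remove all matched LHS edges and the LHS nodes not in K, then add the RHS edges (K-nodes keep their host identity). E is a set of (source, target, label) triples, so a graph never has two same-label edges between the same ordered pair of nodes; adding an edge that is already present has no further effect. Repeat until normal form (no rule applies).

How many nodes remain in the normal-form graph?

start.  V:8 E:6  edges: 2-p->2 2-q->2 4-p->4 4-q->4 6-p->6 6-q->6
1. fire R1 via {0↦2, 1↦0, 2↦3}  →  V:6 E:4  edges: 4-p->4 4-q->4 6-p->6 6-q->6
2. fire R1 via {0↦4, 1↦3, 2↦5}  →  V:4 E:2  edges: 6-p->6 6-q->6
3. fire R1 via {0↦6, 1↦5, 2↦7}  →  V:2 E:0  edges: ∅
normal form: no rule applies after step 3
NF nodes: {1:A, 7:D}

Answer: 2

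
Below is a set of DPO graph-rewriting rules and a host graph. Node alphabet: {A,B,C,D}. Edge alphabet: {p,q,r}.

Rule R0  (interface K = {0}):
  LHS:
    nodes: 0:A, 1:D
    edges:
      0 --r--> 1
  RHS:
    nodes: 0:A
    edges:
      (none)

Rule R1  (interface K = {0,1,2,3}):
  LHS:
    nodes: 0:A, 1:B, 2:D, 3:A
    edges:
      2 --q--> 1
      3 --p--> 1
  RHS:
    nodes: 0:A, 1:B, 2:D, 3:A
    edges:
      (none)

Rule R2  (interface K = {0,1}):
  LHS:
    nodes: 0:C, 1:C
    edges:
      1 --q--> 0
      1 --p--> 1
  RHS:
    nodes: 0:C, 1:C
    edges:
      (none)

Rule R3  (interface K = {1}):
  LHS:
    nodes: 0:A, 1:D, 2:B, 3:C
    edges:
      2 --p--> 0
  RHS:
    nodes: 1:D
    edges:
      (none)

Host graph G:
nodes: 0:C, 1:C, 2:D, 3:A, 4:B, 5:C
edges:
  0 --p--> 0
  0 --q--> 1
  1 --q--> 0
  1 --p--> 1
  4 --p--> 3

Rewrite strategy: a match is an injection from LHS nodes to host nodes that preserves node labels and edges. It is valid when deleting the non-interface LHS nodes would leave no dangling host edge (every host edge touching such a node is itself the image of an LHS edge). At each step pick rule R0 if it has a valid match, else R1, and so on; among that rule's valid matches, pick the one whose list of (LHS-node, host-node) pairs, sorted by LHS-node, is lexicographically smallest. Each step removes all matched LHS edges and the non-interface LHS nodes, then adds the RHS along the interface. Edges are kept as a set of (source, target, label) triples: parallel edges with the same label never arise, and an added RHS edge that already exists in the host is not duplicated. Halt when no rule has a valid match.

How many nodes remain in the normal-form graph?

Answer: 3

Derivation:
initial: |V|=6 |E|=5  E = 0-p->0 0-q->1 1-q->0 1-p->1 4-p->3
step 1: apply R2 at {0↦0, 1↦1}  → |V|=6 |E|=3  E = 0-p->0 0-q->1 4-p->3
step 2: apply R2 at {0↦1, 1↦0}  → |V|=6 |E|=1  E = 4-p->3
step 3: apply R3 at {0↦3, 1↦2, 2↦4, 3↦0}  → |V|=3 |E|=0  E = ∅
normal form: no rule applies after step 3
NF nodes: {1:C, 2:D, 5:C}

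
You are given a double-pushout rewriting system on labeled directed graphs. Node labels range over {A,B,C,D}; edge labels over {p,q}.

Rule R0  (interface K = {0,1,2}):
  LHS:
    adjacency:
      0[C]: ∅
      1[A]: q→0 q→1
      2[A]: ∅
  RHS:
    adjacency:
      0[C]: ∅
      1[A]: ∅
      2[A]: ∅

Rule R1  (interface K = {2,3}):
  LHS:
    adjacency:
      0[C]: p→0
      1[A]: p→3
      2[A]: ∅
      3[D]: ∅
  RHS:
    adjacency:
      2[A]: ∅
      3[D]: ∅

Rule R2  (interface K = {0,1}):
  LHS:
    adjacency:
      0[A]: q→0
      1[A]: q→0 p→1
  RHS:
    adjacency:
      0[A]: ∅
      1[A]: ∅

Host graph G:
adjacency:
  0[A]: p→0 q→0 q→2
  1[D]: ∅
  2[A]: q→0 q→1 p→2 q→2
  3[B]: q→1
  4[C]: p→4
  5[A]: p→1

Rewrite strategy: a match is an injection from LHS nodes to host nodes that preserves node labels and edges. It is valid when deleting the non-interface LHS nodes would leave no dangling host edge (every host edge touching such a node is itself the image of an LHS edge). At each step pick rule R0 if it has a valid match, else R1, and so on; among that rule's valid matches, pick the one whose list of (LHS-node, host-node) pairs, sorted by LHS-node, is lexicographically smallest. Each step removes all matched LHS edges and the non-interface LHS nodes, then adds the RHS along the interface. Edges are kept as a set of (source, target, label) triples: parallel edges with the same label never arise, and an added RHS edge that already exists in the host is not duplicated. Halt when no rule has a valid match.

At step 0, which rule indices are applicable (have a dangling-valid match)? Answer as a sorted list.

R0: no valid match — LHS pattern not found
R1: 2 valid matches — {0↦4, 1↦5, 2↦0, 3↦1}, {0↦4, 1↦5, 2↦2, 3↦1}
R2: 2 valid matches — {0↦0, 1↦2}, {0↦2, 1↦0}

Answer: [R1,R2]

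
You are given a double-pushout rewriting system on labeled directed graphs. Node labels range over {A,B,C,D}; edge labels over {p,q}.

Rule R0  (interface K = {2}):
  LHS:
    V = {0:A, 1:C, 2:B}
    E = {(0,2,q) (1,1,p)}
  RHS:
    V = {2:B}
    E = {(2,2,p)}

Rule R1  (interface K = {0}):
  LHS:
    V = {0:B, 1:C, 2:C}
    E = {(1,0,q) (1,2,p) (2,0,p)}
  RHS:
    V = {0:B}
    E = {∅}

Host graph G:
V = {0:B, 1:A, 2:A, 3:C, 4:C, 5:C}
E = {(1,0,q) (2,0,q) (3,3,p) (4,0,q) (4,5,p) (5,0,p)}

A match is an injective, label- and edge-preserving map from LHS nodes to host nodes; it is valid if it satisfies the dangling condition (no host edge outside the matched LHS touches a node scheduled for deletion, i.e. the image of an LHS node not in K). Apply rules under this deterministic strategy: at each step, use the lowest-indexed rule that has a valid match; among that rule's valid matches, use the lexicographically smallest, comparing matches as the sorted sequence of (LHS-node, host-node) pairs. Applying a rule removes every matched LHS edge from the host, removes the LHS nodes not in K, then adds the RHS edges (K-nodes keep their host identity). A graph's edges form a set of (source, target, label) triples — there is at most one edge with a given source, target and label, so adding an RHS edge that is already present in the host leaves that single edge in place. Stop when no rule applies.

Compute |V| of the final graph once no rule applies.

start.  V:6 E:6  edges: 1-q->0 2-q->0 3-p->3 4-q->0 4-p->5 5-p->0
1. fire R0 via {0↦1, 1↦3, 2↦0}  →  V:4 E:5  edges: 0-p->0 2-q->0 4-q->0 4-p->5 5-p->0
2. fire R1 via {0↦0, 1↦4, 2↦5}  →  V:2 E:2  edges: 0-p->0 2-q->0
final graph: no rule applies after step 2
NF nodes: {0:B, 2:A}

Answer: 2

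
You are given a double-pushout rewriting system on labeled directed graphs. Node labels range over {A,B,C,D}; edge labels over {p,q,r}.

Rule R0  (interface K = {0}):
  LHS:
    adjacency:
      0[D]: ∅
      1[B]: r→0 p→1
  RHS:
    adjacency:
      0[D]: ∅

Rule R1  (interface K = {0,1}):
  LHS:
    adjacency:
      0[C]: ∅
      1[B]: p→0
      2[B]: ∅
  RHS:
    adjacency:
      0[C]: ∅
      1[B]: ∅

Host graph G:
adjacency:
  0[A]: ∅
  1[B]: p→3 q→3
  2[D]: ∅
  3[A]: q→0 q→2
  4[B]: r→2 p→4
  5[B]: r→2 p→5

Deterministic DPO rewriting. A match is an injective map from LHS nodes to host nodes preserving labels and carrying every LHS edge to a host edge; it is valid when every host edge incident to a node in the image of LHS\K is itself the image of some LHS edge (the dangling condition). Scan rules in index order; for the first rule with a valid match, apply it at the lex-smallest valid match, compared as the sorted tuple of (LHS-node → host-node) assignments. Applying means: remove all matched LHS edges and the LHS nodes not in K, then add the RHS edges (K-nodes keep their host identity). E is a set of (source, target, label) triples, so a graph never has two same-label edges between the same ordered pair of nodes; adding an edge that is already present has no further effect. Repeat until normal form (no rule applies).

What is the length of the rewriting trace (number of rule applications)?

Answer: 2

Rewrite trace:
[0] host  ⇒  6 nodes, 8 edges  {1-p->3 1-q->3 3-q->0 3-q->2 4-r->2 4-p->4 5-r->2 5-p->5}
[1] R0 @ {0↦2, 1↦4}  ⇒  5 nodes, 6 edges  {1-p->3 1-q->3 3-q->0 3-q->2 5-r->2 5-p->5}
[2] R0 @ {0↦2, 1↦5}  ⇒  4 nodes, 4 edges  {1-p->3 1-q->3 3-q->0 3-q->2}
normal form: no rule applies after step 2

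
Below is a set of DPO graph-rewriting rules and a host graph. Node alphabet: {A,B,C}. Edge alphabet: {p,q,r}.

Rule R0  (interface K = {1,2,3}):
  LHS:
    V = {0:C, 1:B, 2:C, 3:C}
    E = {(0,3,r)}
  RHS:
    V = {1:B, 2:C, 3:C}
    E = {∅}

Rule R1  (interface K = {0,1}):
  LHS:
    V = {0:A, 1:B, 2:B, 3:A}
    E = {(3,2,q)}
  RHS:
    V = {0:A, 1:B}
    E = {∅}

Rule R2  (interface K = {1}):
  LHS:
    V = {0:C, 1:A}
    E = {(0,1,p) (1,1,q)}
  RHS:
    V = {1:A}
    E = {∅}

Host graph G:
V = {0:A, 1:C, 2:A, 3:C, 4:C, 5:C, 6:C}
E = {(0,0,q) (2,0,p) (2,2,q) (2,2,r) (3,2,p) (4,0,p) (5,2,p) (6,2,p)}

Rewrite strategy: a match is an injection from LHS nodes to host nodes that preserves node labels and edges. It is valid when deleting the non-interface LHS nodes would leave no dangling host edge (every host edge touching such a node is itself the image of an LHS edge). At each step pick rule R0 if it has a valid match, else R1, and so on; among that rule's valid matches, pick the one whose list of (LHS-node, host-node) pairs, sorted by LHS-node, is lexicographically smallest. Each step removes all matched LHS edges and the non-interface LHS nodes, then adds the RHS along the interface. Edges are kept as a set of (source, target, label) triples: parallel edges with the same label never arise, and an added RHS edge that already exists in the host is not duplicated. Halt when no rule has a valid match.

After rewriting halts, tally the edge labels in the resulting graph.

Answer: p:3 r:1

Derivation:
initial: |V|=7 |E|=8  E = 0-q->0 2-p->0 2-q->2 2-r->2 3-p->2 4-p->0 5-p->2 6-p->2
step 1: apply R2 at {0↦3, 1↦2}  → |V|=6 |E|=6  E = 0-q->0 2-p->0 2-r->2 4-p->0 5-p->2 6-p->2
step 2: apply R2 at {0↦4, 1↦0}  → |V|=5 |E|=4  E = 2-p->0 2-r->2 5-p->2 6-p->2
normal form: no rule applies after step 2
NF edges: [(2, 0, 'p'), (2, 2, 'r'), (5, 2, 'p'), (6, 2, 'p')]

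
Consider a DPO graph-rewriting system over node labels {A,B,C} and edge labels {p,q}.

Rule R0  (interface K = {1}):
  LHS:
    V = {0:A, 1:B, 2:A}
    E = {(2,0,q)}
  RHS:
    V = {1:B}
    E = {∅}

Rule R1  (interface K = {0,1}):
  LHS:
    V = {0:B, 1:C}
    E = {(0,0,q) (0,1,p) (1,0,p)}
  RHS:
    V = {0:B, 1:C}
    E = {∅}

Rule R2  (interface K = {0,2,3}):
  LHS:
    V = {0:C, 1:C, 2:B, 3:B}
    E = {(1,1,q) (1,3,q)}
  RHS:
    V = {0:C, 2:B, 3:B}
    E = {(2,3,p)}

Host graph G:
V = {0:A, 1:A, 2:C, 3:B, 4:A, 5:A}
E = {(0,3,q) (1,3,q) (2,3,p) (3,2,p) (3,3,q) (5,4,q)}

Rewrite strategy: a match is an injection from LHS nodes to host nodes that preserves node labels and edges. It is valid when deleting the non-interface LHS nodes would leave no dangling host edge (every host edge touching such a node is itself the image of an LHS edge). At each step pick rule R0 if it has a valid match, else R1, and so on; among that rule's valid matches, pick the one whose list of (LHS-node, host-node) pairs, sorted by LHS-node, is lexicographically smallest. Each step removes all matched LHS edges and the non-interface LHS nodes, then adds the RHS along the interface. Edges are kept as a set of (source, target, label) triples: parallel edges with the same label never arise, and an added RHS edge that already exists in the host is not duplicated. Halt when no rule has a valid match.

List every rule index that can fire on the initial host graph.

R0: 1 valid match — {0↦4, 1↦3, 2↦5}
R1: 1 valid match — {0↦3, 1↦2}
R2: no valid match — LHS pattern not found

Answer: [R0,R1]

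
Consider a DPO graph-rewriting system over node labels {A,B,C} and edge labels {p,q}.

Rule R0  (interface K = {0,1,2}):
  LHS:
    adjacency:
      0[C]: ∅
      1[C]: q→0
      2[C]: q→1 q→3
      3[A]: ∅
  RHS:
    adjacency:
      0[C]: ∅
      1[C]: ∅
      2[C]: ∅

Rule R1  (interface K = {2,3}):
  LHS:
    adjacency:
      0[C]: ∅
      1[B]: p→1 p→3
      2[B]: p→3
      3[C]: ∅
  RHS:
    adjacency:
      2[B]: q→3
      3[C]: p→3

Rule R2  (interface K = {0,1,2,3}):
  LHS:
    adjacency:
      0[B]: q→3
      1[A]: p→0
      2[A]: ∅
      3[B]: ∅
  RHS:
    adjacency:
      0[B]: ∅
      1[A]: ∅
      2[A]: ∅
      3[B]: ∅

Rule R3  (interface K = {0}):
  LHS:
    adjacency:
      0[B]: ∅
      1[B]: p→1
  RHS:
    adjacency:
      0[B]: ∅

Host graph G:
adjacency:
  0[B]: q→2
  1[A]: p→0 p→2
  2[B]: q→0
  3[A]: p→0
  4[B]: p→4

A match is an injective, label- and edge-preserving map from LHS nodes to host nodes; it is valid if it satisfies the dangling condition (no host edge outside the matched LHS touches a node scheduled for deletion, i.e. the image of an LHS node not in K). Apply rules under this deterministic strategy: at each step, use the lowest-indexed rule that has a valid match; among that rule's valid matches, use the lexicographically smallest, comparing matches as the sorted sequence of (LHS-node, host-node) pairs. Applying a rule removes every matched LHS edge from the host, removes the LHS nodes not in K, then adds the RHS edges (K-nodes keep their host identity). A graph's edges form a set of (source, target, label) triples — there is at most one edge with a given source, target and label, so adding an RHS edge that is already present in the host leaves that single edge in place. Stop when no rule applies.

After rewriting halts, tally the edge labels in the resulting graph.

start.  V:5 E:6  edges: 0-q->2 1-p->0 1-p->2 2-q->0 3-p->0 4-p->4
1. fire R2 via {0↦0, 1↦1, 2↦3, 3↦2}  →  V:5 E:4  edges: 1-p->2 2-q->0 3-p->0 4-p->4
2. fire R2 via {0↦2, 1↦1, 2↦3, 3↦0}  →  V:5 E:2  edges: 3-p->0 4-p->4
3. fire R3 via {0↦0, 1↦4}  →  V:4 E:1  edges: 3-p->0
final graph: no rule applies after step 3
NF edges: [(3, 0, 'p')]

Answer: p:1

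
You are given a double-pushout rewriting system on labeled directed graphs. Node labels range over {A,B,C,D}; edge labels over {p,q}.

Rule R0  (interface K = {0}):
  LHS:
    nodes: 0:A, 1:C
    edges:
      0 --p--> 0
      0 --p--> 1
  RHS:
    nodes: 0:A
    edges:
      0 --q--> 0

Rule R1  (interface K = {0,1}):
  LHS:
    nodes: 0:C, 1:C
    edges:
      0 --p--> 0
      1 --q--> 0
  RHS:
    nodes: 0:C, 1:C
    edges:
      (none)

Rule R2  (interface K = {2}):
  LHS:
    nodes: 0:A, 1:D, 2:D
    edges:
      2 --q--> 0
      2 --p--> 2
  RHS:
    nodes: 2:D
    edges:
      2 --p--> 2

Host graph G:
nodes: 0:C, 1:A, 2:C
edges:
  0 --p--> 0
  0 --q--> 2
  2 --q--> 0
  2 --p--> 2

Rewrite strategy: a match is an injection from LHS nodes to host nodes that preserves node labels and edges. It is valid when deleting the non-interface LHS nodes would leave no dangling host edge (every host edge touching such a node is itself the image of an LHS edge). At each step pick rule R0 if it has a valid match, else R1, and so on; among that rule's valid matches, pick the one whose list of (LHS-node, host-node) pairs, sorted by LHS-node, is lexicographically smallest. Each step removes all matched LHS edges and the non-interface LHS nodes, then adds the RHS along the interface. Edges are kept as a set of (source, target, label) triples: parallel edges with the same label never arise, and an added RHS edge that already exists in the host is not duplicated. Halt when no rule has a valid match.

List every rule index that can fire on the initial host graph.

Answer: [R1]

Steps:
R0: no valid match — LHS pattern not found
R1: 2 valid matches — {0↦0, 1↦2}, {0↦2, 1↦0}
R2: no valid match — LHS pattern not found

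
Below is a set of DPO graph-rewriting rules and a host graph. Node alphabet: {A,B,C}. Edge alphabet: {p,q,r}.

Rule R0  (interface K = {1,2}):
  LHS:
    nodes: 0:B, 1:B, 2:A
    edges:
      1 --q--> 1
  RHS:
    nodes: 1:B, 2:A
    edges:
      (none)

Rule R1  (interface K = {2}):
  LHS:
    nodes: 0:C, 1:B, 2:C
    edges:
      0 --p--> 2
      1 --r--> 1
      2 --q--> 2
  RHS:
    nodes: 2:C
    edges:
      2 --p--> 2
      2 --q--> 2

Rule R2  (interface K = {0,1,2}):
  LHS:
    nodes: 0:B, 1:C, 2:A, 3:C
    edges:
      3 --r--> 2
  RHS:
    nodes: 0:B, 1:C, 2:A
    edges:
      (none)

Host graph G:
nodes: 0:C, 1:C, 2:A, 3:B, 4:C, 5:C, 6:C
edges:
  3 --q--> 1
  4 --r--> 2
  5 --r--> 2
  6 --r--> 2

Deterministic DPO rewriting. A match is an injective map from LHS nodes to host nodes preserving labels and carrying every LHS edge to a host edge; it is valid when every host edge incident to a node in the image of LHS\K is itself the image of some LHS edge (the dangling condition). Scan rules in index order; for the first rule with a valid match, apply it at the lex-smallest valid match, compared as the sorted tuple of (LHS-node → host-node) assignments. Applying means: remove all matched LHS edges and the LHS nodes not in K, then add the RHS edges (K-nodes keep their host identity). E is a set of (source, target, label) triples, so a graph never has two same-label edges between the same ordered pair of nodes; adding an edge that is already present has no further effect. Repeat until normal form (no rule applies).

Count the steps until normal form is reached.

Answer: 3

Derivation:
[0] host  ⇒  7 nodes, 4 edges  {3-q->1 4-r->2 5-r->2 6-r->2}
[1] R2 @ {0↦3, 1↦0, 2↦2, 3↦4}  ⇒  6 nodes, 3 edges  {3-q->1 5-r->2 6-r->2}
[2] R2 @ {0↦3, 1↦0, 2↦2, 3↦5}  ⇒  5 nodes, 2 edges  {3-q->1 6-r->2}
[3] R2 @ {0↦3, 1↦0, 2↦2, 3↦6}  ⇒  4 nodes, 1 edges  {3-q->1}
normal form: no rule applies after step 3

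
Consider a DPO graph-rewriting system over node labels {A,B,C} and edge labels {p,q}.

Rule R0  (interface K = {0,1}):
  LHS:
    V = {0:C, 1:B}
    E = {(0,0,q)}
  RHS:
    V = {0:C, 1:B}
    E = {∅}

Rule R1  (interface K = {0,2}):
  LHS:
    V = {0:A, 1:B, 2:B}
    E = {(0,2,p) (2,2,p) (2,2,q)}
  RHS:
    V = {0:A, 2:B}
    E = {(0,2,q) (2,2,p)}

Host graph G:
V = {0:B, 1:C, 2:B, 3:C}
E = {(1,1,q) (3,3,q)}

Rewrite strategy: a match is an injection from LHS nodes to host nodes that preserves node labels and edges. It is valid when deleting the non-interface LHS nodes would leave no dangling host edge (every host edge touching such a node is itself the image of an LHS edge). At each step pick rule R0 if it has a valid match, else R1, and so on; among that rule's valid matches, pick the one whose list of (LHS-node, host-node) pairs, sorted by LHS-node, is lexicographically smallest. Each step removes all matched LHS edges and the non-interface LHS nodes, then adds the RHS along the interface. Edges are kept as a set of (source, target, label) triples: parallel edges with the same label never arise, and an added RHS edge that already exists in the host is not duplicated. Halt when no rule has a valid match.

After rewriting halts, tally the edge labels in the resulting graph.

[0] host  ⇒  4 nodes, 2 edges  {1-q->1 3-q->3}
[1] R0 @ {0↦1, 1↦0}  ⇒  4 nodes, 1 edges  {3-q->3}
[2] R0 @ {0↦3, 1↦0}  ⇒  4 nodes, 0 edges  {∅}
normal form: no rule applies after step 2
NF edges: []

Answer: (no edges)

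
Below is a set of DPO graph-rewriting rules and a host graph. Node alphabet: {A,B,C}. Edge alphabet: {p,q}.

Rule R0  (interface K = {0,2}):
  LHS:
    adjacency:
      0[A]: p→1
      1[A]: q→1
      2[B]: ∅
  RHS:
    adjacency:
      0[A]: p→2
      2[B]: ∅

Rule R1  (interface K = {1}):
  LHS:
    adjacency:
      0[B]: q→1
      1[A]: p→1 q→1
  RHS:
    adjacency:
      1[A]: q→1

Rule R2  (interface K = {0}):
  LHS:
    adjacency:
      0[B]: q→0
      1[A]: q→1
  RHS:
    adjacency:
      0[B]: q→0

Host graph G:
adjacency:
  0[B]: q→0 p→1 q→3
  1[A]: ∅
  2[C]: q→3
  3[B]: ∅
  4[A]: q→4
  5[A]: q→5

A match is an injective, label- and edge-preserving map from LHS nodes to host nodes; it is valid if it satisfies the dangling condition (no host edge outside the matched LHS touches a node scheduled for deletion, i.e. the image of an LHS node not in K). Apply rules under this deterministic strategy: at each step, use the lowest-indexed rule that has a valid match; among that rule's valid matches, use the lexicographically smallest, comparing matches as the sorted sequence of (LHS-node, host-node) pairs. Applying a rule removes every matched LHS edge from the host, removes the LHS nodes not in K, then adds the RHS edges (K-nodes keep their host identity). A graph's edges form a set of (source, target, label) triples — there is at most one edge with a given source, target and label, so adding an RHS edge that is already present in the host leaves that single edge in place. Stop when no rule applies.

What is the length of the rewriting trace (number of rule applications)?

[0] host  ⇒  6 nodes, 6 edges  {0-q->0 0-p->1 0-q->3 2-q->3 4-q->4 5-q->5}
[1] R2 @ {0↦0, 1↦4}  ⇒  5 nodes, 5 edges  {0-q->0 0-p->1 0-q->3 2-q->3 5-q->5}
[2] R2 @ {0↦0, 1↦5}  ⇒  4 nodes, 4 edges  {0-q->0 0-p->1 0-q->3 2-q->3}
halt: no rule applies after step 2

Answer: 2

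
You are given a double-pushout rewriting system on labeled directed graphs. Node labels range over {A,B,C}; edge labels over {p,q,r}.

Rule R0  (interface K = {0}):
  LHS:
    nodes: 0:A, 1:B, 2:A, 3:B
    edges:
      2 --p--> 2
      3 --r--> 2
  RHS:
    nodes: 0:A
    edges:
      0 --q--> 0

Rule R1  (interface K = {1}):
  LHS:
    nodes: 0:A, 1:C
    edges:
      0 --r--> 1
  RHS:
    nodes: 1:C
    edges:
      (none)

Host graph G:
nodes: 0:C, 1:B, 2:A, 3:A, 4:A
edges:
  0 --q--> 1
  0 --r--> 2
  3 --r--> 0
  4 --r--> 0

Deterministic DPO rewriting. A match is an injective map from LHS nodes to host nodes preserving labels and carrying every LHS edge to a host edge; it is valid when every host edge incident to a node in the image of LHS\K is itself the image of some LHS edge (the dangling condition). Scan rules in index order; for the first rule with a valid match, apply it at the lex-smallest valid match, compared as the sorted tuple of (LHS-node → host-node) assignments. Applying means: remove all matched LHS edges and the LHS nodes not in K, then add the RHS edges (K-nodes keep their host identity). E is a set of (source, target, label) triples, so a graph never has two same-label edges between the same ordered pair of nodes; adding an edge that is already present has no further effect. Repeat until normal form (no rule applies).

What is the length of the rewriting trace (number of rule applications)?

Answer: 2

Rewrite trace:
start.  V:5 E:4  edges: 0-q->1 0-r->2 3-r->0 4-r->0
1. fire R1 via {0↦3, 1↦0}  →  V:4 E:3  edges: 0-q->1 0-r->2 4-r->0
2. fire R1 via {0↦4, 1↦0}  →  V:3 E:2  edges: 0-q->1 0-r->2
normal form: no rule applies after step 2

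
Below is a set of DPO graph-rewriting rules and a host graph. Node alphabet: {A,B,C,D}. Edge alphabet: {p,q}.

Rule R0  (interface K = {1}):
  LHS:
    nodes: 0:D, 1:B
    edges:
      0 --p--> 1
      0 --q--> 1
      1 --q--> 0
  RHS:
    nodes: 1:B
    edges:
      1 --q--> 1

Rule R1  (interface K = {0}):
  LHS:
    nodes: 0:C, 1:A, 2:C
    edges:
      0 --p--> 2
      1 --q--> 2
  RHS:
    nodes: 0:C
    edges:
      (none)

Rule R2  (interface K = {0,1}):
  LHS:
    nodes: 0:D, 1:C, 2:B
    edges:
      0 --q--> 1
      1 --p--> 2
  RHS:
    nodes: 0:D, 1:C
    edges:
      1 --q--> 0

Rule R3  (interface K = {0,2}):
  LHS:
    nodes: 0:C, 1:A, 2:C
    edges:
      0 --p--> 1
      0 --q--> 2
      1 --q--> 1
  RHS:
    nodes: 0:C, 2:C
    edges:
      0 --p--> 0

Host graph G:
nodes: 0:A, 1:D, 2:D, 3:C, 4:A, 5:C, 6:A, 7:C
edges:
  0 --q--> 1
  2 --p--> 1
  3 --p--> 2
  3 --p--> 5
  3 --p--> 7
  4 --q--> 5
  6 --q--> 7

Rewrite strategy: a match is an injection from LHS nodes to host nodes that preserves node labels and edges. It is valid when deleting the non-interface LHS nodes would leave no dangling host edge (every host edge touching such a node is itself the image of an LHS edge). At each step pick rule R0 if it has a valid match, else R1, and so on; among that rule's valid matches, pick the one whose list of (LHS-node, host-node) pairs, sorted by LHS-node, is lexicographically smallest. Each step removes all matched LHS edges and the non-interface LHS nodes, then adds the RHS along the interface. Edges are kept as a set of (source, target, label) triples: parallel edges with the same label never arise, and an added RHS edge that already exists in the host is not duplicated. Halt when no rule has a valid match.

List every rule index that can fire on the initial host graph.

R0: no valid match — LHS pattern not found
R1: 2 valid matches — {0↦3, 1↦4, 2↦5}, {0↦3, 1↦6, 2↦7}
R2: no valid match — LHS pattern not found
R3: no valid match — LHS pattern not found

Answer: [R1]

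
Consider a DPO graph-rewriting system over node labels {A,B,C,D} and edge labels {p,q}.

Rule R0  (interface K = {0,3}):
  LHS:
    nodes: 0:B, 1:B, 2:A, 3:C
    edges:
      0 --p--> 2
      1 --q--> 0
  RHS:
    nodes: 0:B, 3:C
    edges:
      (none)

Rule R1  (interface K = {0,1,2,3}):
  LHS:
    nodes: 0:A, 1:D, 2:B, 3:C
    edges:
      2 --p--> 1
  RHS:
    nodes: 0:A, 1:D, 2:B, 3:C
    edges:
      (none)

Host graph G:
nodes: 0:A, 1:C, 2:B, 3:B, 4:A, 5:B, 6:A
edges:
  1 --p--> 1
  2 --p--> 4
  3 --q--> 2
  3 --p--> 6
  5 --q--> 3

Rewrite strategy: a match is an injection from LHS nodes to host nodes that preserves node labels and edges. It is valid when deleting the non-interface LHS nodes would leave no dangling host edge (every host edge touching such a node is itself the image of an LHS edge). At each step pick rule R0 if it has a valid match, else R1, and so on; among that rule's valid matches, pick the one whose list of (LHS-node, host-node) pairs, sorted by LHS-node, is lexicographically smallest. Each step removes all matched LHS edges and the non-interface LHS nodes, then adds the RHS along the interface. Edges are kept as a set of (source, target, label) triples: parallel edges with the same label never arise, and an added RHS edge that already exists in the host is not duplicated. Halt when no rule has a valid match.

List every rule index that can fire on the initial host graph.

Answer: [R0]

Derivation:
R0: 1 valid match — {0↦3, 1↦5, 2↦6, 3↦1}
R1: no valid match — LHS pattern not found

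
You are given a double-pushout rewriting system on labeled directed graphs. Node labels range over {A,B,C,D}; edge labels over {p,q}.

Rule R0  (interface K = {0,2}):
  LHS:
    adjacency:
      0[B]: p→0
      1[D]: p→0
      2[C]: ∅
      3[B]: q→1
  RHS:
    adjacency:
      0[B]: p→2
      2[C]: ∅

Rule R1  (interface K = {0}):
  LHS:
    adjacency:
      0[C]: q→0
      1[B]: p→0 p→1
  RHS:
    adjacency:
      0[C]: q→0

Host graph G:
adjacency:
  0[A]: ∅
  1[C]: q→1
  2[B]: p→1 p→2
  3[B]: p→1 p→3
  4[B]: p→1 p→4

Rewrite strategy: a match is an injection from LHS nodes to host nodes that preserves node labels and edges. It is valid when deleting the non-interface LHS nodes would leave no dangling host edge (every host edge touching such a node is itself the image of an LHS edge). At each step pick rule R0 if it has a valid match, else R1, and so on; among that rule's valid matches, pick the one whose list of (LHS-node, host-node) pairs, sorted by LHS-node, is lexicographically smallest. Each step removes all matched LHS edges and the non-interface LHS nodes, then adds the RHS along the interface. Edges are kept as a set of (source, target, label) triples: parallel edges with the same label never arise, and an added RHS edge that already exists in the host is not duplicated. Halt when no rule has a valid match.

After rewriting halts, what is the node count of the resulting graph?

[0] host  ⇒  5 nodes, 7 edges  {1-q->1 2-p->1 2-p->2 3-p->1 3-p->3 4-p->1 4-p->4}
[1] R1 @ {0↦1, 1↦2}  ⇒  4 nodes, 5 edges  {1-q->1 3-p->1 3-p->3 4-p->1 4-p->4}
[2] R1 @ {0↦1, 1↦3}  ⇒  3 nodes, 3 edges  {1-q->1 4-p->1 4-p->4}
[3] R1 @ {0↦1, 1↦4}  ⇒  2 nodes, 1 edges  {1-q->1}
final graph: no rule applies after step 3
NF nodes: {0:A, 1:C}

Answer: 2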